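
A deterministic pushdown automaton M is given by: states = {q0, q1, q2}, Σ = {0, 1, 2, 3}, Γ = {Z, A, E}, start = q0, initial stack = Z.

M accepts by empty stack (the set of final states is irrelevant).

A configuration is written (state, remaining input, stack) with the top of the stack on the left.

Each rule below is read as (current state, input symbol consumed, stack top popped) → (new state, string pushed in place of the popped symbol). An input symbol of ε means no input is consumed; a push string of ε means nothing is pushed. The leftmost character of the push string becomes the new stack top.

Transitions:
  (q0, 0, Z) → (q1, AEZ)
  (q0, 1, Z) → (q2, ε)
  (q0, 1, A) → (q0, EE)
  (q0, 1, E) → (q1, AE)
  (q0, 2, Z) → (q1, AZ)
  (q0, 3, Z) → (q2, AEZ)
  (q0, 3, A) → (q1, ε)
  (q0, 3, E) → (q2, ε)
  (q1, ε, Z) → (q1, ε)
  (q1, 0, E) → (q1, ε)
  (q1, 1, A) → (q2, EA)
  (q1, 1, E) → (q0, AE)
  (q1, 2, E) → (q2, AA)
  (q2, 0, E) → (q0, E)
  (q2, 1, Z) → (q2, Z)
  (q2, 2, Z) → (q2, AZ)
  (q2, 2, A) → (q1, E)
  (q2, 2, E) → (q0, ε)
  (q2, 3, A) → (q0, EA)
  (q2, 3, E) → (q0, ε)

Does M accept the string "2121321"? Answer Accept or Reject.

Accept

(q0, 2121321, Z)
  read 2, top Z: go to q1, push AZ → (q1, 121321, AZ)
  read 1, top A: go to q2, push EA → (q2, 21321, EAZ)
  read 2, top E: go to q0, push ε → (q0, 1321, AZ)
  read 1, top A: go to q0, push EE → (q0, 321, EEZ)
  read 3, top E: go to q2, push ε → (q2, 21, EZ)
  read 2, top E: go to q0, push ε → (q0, 1, Z)
  read 1, top Z: go to q2, push ε → (q2, ε, ε)
All input consumed and the stack is empty.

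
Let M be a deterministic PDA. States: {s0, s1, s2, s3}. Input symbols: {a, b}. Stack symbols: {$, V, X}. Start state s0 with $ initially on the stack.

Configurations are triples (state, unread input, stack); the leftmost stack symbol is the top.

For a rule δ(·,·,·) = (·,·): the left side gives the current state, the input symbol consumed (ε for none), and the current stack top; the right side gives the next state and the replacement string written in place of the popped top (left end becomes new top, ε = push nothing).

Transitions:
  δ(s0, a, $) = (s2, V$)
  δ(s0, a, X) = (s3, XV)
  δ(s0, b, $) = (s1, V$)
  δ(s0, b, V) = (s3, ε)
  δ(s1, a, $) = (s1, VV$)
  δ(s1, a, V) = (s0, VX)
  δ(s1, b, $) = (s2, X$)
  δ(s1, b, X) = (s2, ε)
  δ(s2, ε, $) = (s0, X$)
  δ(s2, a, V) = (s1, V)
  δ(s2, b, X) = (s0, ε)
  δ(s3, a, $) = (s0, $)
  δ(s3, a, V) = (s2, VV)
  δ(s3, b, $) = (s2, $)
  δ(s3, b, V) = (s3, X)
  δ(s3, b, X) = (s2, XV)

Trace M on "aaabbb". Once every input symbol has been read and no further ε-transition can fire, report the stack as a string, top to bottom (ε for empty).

(s0, aaabbb, $)
  read a, top $: go to s2, push V$ → (s2, aabbb, V$)
  read a, top V: go to s1, push V → (s1, abbb, V$)
  read a, top V: go to s0, push VX → (s0, bbb, VX$)
  read b, top V: go to s3, push ε → (s3, bb, X$)
  read b, top X: go to s2, push XV → (s2, b, XV$)
  read b, top X: go to s0, push ε → (s0, ε, V$)
All input consumed in state s0 with stack V$.

V$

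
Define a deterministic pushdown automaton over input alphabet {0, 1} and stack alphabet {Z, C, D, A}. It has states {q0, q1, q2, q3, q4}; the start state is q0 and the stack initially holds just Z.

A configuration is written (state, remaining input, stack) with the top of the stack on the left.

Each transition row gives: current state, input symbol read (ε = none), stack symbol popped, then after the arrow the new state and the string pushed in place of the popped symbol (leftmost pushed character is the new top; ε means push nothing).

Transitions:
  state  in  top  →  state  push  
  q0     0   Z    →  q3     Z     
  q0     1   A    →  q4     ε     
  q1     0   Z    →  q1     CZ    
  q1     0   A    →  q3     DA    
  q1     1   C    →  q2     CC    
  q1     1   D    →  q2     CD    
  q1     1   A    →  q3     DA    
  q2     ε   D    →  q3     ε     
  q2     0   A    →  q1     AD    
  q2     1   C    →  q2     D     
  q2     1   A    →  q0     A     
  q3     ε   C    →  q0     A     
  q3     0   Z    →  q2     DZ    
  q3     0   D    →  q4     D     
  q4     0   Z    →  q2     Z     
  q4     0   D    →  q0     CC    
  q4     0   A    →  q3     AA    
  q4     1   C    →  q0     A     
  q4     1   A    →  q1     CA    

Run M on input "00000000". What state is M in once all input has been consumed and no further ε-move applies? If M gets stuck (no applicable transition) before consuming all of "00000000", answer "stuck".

(q0, 00000000, Z)
  read 0, top Z: go to q3, push Z → (q3, 0000000, Z)
  read 0, top Z: go to q2, push DZ → (q2, 000000, DZ)
  ε-move, top D: go to q3, push ε → (q3, 000000, Z)
  read 0, top Z: go to q2, push DZ → (q2, 00000, DZ)
  ε-move, top D: go to q3, push ε → (q3, 00000, Z)
  read 0, top Z: go to q2, push DZ → (q2, 0000, DZ)
  ε-move, top D: go to q3, push ε → (q3, 0000, Z)
  read 0, top Z: go to q2, push DZ → (q2, 000, DZ)
  ε-move, top D: go to q3, push ε → (q3, 000, Z)
  read 0, top Z: go to q2, push DZ → (q2, 00, DZ)
  ε-move, top D: go to q3, push ε → (q3, 00, Z)
  read 0, top Z: go to q2, push DZ → (q2, 0, DZ)
  ε-move, top D: go to q3, push ε → (q3, 0, Z)
  read 0, top Z: go to q2, push DZ → (q2, ε, DZ)
  ε-move, top D: go to q3, push ε → (q3, ε, Z)
All input consumed; M is in state q3.

q3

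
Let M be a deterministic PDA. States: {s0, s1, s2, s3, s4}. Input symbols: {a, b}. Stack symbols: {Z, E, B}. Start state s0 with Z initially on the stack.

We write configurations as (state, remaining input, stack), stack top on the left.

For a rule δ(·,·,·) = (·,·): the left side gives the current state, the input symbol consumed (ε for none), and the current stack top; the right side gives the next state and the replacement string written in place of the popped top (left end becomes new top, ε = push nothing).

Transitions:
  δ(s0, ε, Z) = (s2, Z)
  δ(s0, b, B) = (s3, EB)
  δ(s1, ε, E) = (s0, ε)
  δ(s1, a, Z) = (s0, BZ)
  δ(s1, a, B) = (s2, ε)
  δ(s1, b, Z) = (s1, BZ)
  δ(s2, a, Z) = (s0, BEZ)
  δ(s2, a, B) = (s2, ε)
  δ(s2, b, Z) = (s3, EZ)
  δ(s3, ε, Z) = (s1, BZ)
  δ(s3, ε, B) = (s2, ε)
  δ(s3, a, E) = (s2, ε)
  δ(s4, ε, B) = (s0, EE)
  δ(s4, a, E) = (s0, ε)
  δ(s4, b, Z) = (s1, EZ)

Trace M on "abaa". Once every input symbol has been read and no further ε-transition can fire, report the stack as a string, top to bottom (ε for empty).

EZ

(s0, abaa, Z)
  ε-move, top Z: go to s2, push Z → (s2, abaa, Z)
  read a, top Z: go to s0, push BEZ → (s0, baa, BEZ)
  read b, top B: go to s3, push EB → (s3, aa, EBEZ)
  read a, top E: go to s2, push ε → (s2, a, BEZ)
  read a, top B: go to s2, push ε → (s2, ε, EZ)
All input consumed in state s2 with stack EZ.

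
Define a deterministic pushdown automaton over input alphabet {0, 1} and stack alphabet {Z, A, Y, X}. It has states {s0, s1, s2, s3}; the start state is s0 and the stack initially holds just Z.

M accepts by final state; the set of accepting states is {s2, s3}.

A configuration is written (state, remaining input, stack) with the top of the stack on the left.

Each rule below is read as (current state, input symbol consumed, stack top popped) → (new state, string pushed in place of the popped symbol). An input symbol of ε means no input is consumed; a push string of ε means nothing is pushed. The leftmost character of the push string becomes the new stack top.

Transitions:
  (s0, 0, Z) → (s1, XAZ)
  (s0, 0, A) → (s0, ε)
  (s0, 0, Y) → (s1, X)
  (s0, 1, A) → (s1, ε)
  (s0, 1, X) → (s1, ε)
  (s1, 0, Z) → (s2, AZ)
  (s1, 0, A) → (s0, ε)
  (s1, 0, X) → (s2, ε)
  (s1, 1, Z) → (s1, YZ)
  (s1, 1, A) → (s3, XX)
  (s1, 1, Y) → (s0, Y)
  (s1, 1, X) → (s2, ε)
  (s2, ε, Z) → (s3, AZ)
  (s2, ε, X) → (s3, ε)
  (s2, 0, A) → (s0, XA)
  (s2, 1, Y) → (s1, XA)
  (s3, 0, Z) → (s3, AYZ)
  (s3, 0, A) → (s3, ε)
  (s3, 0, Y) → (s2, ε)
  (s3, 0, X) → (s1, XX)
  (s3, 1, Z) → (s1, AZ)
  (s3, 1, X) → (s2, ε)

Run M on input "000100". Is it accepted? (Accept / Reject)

(s0, 000100, Z)
  read 0, top Z: go to s1, push XAZ → (s1, 00100, XAZ)
  read 0, top X: go to s2, push ε → (s2, 0100, AZ)
  read 0, top A: go to s0, push XA → (s0, 100, XAZ)
  read 1, top X: go to s1, push ε → (s1, 00, AZ)
  read 0, top A: go to s0, push ε → (s0, 0, Z)
  read 0, top Z: go to s1, push XAZ → (s1, ε, XAZ)
All input consumed; state s1 ∉ F and no further ε-move applies.

Reject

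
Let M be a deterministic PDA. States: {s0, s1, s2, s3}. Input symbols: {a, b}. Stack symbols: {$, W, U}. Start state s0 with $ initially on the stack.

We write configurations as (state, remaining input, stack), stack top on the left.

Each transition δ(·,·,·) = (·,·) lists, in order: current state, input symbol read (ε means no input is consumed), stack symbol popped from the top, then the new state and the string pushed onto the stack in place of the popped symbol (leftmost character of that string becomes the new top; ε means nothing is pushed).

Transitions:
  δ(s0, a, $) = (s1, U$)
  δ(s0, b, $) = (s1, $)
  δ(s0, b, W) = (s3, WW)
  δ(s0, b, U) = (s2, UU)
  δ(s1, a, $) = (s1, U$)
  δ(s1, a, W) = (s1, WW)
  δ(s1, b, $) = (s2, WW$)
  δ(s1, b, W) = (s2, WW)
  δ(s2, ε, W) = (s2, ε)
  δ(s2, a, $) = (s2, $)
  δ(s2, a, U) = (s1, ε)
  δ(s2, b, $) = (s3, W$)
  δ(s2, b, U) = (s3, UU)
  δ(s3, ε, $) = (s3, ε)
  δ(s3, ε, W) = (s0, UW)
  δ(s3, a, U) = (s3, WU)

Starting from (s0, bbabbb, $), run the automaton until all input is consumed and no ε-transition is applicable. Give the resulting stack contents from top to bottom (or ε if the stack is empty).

UUUW$

(s0, bbabbb, $)
  read b, top $: go to s1, push $ → (s1, babbb, $)
  read b, top $: go to s2, push WW$ → (s2, abbb, WW$)
  ε-move, top W: go to s2, push ε → (s2, abbb, W$)
  ε-move, top W: go to s2, push ε → (s2, abbb, $)
  read a, top $: go to s2, push $ → (s2, bbb, $)
  read b, top $: go to s3, push W$ → (s3, bb, W$)
  ε-move, top W: go to s0, push UW → (s0, bb, UW$)
  read b, top U: go to s2, push UU → (s2, b, UUW$)
  read b, top U: go to s3, push UU → (s3, ε, UUUW$)
All input consumed in state s3 with stack UUUW$.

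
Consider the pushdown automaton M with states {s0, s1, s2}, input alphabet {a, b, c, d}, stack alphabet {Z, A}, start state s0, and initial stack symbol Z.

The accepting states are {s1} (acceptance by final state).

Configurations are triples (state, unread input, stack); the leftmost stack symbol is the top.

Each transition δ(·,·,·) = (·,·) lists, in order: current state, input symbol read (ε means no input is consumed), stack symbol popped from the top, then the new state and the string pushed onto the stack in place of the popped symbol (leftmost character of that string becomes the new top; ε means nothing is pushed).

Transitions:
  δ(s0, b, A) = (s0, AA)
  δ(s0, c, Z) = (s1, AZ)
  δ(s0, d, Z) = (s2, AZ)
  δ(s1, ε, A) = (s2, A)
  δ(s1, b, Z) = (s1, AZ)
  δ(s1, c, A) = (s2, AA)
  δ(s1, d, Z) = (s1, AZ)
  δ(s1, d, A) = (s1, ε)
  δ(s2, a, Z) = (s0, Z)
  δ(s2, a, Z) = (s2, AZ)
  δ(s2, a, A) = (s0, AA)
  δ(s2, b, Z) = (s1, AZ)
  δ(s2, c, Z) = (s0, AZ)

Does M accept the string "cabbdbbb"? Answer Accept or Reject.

No computation consumes all input and reaches a final state.

Reject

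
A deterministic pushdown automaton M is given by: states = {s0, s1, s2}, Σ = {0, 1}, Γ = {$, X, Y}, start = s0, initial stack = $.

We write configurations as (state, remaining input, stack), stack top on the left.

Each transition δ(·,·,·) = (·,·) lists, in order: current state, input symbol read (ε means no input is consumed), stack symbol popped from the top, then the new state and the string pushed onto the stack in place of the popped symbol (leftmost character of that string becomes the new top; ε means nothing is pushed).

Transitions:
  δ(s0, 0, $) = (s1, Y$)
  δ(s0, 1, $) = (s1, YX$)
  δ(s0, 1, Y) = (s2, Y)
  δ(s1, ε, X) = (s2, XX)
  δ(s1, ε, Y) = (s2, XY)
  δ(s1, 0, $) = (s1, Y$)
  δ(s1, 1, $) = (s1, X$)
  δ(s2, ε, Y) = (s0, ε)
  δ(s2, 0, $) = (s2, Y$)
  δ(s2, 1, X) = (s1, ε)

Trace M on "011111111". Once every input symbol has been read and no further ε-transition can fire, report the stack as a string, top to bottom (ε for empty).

XY$

(s0, 011111111, $)
  read 0, top $: go to s1, push Y$ → (s1, 11111111, Y$)
  ε-move, top Y: go to s2, push XY → (s2, 11111111, XY$)
  read 1, top X: go to s1, push ε → (s1, 1111111, Y$)
  ε-move, top Y: go to s2, push XY → (s2, 1111111, XY$)
  read 1, top X: go to s1, push ε → (s1, 111111, Y$)
  ε-move, top Y: go to s2, push XY → (s2, 111111, XY$)
  read 1, top X: go to s1, push ε → (s1, 11111, Y$)
  ε-move, top Y: go to s2, push XY → (s2, 11111, XY$)
  read 1, top X: go to s1, push ε → (s1, 1111, Y$)
  ε-move, top Y: go to s2, push XY → (s2, 1111, XY$)
  read 1, top X: go to s1, push ε → (s1, 111, Y$)
  ε-move, top Y: go to s2, push XY → (s2, 111, XY$)
  read 1, top X: go to s1, push ε → (s1, 11, Y$)
  ε-move, top Y: go to s2, push XY → (s2, 11, XY$)
  read 1, top X: go to s1, push ε → (s1, 1, Y$)
  ε-move, top Y: go to s2, push XY → (s2, 1, XY$)
  read 1, top X: go to s1, push ε → (s1, ε, Y$)
  ε-move, top Y: go to s2, push XY → (s2, ε, XY$)
All input consumed in state s2 with stack XY$.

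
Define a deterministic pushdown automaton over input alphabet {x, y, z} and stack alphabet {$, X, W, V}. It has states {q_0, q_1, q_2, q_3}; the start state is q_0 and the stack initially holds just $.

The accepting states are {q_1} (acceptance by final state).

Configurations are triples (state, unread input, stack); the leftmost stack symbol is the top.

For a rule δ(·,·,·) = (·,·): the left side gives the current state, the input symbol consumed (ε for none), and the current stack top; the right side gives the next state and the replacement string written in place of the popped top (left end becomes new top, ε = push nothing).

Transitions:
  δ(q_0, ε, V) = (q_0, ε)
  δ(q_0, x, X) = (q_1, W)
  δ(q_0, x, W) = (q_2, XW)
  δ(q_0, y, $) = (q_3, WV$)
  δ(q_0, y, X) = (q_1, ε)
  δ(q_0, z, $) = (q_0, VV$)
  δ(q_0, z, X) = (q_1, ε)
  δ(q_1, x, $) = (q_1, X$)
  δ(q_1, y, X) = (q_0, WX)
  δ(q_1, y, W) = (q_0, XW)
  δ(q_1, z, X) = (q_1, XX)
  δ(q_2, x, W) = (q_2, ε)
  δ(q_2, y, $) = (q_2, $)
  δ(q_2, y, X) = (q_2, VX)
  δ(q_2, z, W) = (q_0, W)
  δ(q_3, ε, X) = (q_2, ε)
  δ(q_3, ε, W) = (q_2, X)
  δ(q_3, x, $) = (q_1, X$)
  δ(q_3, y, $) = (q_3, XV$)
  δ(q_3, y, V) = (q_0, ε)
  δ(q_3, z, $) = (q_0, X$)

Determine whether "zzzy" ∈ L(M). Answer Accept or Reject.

Reject

(q_0, zzzy, $)
  read z, top $: go to q_0, push VV$ → (q_0, zzy, VV$)
  ε-move, top V: go to q_0, push ε → (q_0, zzy, V$)
  ε-move, top V: go to q_0, push ε → (q_0, zzy, $)
  read z, top $: go to q_0, push VV$ → (q_0, zy, VV$)
  ε-move, top V: go to q_0, push ε → (q_0, zy, V$)
  ε-move, top V: go to q_0, push ε → (q_0, zy, $)
  read z, top $: go to q_0, push VV$ → (q_0, y, VV$)
  ε-move, top V: go to q_0, push ε → (q_0, y, V$)
  ε-move, top V: go to q_0, push ε → (q_0, y, $)
  read y, top $: go to q_3, push WV$ → (q_3, ε, WV$)
  ε-move, top W: go to q_2, push X → (q_2, ε, XV$)
All input consumed; state q_2 ∉ F and no further ε-move applies.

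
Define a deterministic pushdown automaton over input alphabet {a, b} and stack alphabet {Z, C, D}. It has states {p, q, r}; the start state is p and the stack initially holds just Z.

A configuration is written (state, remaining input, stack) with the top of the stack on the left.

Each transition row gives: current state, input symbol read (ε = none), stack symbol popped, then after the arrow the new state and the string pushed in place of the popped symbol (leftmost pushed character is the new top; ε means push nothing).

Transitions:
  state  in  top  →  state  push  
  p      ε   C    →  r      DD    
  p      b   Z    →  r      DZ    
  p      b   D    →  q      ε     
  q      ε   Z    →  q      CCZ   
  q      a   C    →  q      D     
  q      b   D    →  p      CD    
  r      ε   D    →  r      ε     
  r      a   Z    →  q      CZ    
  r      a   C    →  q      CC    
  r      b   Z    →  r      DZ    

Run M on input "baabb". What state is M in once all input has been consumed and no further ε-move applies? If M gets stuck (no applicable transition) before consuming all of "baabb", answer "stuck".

(p, baabb, Z)
  read b, top Z: go to r, push DZ → (r, aabb, DZ)
  ε-move, top D: go to r, push ε → (r, aabb, Z)
  read a, top Z: go to q, push CZ → (q, abb, CZ)
  read a, top C: go to q, push D → (q, bb, DZ)
  read b, top D: go to p, push CD → (p, b, CDZ)
  ε-move, top C: go to r, push DD → (r, b, DDDZ)
  ε-move, top D: go to r, push ε → (r, b, DDZ)
  ε-move, top D: go to r, push ε → (r, b, DZ)
  ε-move, top D: go to r, push ε → (r, b, Z)
  read b, top Z: go to r, push DZ → (r, ε, DZ)
  ε-move, top D: go to r, push ε → (r, ε, Z)
All input consumed; M is in state r.

r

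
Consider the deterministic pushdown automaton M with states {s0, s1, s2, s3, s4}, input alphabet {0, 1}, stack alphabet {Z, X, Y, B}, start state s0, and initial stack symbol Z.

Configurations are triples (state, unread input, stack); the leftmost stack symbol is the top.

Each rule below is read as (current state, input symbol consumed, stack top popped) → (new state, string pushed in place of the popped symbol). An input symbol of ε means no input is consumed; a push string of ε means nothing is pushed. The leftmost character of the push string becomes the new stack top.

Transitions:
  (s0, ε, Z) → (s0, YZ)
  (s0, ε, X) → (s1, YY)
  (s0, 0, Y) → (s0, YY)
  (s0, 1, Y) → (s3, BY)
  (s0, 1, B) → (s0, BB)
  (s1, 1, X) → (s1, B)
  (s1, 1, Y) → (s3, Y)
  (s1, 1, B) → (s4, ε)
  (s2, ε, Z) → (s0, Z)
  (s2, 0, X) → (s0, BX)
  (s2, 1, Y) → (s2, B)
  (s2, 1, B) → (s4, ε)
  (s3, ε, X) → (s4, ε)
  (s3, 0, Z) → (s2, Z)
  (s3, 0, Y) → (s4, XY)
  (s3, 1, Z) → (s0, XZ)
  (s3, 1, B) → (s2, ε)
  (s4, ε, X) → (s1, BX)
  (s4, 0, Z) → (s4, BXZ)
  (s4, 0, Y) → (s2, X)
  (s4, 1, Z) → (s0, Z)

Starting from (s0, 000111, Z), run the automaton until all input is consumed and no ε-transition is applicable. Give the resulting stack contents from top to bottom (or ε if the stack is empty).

BYYYZ

(s0, 000111, Z) ⊢ (s0, 000111, YZ) ⊢ (s0, 00111, YYZ) ⊢ (s0, 0111, YYYZ) ⊢ (s0, 111, YYYYZ) ⊢ (s3, 11, BYYYYZ) ⊢ (s2, 1, YYYYZ) ⊢ (s2, ε, BYYYZ)
All input consumed in state s2 with stack BYYYZ.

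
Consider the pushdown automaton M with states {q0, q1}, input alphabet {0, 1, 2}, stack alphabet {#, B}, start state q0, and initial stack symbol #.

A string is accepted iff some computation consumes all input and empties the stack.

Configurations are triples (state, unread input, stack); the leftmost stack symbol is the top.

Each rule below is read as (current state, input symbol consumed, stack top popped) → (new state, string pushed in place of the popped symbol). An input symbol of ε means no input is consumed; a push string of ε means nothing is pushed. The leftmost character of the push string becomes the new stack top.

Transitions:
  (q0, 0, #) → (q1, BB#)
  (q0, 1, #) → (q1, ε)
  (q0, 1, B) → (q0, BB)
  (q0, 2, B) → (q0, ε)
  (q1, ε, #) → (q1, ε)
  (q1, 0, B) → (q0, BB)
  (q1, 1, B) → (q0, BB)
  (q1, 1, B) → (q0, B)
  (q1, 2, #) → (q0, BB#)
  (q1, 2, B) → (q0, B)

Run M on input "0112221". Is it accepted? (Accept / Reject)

Accept

One accepting computation: (q0, 0112221, #) ⊢ (q1, 112221, BB#) ⊢ (q0, 12221, BB#) ⊢ (q0, 2221, BBB#) ⊢ (q0, 221, BB#) ⊢ (q0, 21, B#) ⊢ (q0, 1, #) ⊢ (q1, ε, ε)
All input consumed and the stack is empty.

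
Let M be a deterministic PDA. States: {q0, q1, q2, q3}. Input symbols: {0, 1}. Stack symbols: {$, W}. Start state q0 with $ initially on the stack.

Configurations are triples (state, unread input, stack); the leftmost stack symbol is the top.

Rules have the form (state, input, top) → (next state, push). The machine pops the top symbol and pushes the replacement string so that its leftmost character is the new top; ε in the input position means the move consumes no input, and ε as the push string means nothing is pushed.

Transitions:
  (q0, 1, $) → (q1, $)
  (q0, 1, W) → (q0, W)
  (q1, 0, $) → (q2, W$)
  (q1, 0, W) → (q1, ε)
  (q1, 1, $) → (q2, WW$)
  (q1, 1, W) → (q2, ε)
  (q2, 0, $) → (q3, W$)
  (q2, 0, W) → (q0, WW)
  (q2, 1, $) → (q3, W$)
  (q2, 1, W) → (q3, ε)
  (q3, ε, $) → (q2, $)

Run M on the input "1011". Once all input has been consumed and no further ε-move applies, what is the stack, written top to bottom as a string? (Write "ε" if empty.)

W$

(q0, 1011, $) ⊢ (q1, 011, $) ⊢ (q2, 11, W$) ⊢ (q3, 1, $) ⊢ (q2, 1, $) ⊢ (q3, ε, W$)
All input consumed in state q3 with stack W$.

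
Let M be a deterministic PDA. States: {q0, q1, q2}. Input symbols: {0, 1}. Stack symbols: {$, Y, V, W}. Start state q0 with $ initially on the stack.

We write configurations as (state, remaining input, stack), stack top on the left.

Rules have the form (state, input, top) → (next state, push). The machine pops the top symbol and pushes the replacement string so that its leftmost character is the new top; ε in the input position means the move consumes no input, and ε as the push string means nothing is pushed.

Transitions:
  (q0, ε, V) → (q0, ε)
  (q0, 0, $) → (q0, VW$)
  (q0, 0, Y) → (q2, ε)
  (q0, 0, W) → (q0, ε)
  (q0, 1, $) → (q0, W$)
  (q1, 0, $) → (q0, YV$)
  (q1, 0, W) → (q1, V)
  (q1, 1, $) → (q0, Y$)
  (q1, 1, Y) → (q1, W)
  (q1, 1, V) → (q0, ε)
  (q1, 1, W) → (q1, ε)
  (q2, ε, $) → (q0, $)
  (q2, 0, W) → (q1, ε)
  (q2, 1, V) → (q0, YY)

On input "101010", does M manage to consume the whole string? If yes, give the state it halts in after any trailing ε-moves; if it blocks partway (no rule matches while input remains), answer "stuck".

q0

(q0, 101010, $)
  read 1, top $: go to q0, push W$ → (q0, 01010, W$)
  read 0, top W: go to q0, push ε → (q0, 1010, $)
  read 1, top $: go to q0, push W$ → (q0, 010, W$)
  read 0, top W: go to q0, push ε → (q0, 10, $)
  read 1, top $: go to q0, push W$ → (q0, 0, W$)
  read 0, top W: go to q0, push ε → (q0, ε, $)
All input consumed; M is in state q0.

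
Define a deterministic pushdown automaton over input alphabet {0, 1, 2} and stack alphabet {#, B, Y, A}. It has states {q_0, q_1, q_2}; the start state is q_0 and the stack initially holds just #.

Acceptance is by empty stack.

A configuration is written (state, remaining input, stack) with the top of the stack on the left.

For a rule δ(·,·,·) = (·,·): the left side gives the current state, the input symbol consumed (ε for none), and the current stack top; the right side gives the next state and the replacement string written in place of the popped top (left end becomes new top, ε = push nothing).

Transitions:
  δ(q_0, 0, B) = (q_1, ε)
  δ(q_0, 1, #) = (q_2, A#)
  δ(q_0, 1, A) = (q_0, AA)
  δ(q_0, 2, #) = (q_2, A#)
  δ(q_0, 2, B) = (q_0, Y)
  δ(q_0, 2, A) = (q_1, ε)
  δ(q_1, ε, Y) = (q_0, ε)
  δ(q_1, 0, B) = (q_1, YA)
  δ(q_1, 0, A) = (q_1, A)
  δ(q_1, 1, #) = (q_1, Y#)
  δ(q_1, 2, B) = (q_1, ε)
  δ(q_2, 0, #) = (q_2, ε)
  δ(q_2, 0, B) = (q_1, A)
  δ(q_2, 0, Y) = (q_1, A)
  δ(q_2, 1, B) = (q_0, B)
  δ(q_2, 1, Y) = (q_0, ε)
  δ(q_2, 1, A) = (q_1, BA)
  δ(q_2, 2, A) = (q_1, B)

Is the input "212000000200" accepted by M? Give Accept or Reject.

Reject

(q_0, 212000000200, #)
  read 2, top #: go to q_2, push A# → (q_2, 12000000200, A#)
  read 1, top A: go to q_1, push BA → (q_1, 2000000200, BA#)
  read 2, top B: go to q_1, push ε → (q_1, 000000200, A#)
  read 0, top A: go to q_1, push A → (q_1, 00000200, A#)
  read 0, top A: go to q_1, push A → (q_1, 0000200, A#)
  read 0, top A: go to q_1, push A → (q_1, 000200, A#)
  read 0, top A: go to q_1, push A → (q_1, 00200, A#)
  read 0, top A: go to q_1, push A → (q_1, 0200, A#)
  read 0, top A: go to q_1, push A → (q_1, 200, A#)
No transition applies at (q_1, 200, A#); input not fully consumed.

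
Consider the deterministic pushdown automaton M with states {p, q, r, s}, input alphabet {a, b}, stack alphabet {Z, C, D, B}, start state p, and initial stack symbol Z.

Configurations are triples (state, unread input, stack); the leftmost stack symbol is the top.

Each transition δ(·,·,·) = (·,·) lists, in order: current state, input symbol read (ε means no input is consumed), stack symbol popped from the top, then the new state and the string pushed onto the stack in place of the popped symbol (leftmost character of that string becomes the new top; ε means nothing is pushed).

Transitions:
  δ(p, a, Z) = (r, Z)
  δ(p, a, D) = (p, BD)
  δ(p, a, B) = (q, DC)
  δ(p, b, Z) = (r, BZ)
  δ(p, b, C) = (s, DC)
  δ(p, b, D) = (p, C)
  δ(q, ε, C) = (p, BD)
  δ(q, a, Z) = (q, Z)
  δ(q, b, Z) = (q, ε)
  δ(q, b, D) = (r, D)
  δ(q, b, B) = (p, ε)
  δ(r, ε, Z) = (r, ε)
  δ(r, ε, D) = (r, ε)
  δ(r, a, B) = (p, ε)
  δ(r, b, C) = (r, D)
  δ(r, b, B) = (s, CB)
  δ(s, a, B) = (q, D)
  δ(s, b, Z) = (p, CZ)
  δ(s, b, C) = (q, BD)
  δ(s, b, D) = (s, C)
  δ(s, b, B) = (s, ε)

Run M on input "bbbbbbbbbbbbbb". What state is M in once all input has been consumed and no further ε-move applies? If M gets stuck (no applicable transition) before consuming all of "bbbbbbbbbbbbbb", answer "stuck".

p

(p, bbbbbbbbbbbbbb, Z) ⊢ (r, bbbbbbbbbbbbb, BZ) ⊢ (s, bbbbbbbbbbbb, CBZ) ⊢ (q, bbbbbbbbbbb, BDBZ) ⊢ (p, bbbbbbbbbb, DBZ) ⊢ (p, bbbbbbbbb, CBZ) ⊢ (s, bbbbbbbb, DCBZ) ⊢ (s, bbbbbbb, CCBZ) ⊢ (q, bbbbbb, BDCBZ) ⊢ (p, bbbbb, DCBZ) ⊢ (p, bbbb, CCBZ) ⊢ (s, bbb, DCCBZ) ⊢ (s, bb, CCCBZ) ⊢ (q, b, BDCCBZ) ⊢ (p, ε, DCCBZ)
All input consumed; M is in state p.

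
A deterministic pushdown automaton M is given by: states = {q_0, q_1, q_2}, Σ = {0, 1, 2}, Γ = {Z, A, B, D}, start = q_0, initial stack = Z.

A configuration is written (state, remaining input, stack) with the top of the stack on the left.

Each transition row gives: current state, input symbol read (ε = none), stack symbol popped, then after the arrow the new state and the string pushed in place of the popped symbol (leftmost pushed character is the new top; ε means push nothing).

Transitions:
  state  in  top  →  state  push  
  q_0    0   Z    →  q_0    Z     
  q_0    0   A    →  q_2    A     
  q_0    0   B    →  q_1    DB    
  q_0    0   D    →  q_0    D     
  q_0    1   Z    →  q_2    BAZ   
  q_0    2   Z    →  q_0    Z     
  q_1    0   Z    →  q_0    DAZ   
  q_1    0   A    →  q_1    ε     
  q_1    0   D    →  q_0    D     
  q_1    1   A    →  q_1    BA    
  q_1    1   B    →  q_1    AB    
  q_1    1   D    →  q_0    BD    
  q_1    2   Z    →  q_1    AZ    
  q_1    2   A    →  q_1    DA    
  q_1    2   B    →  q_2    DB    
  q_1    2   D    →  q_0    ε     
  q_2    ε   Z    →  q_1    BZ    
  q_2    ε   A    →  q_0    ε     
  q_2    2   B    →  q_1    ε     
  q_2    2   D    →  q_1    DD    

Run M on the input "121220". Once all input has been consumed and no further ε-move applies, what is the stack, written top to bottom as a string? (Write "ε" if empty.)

DDBAZ

(q_0, 121220, Z)
  read 1, top Z: go to q_2, push BAZ → (q_2, 21220, BAZ)
  read 2, top B: go to q_1, push ε → (q_1, 1220, AZ)
  read 1, top A: go to q_1, push BA → (q_1, 220, BAZ)
  read 2, top B: go to q_2, push DB → (q_2, 20, DBAZ)
  read 2, top D: go to q_1, push DD → (q_1, 0, DDBAZ)
  read 0, top D: go to q_0, push D → (q_0, ε, DDBAZ)
All input consumed in state q_0 with stack DDBAZ.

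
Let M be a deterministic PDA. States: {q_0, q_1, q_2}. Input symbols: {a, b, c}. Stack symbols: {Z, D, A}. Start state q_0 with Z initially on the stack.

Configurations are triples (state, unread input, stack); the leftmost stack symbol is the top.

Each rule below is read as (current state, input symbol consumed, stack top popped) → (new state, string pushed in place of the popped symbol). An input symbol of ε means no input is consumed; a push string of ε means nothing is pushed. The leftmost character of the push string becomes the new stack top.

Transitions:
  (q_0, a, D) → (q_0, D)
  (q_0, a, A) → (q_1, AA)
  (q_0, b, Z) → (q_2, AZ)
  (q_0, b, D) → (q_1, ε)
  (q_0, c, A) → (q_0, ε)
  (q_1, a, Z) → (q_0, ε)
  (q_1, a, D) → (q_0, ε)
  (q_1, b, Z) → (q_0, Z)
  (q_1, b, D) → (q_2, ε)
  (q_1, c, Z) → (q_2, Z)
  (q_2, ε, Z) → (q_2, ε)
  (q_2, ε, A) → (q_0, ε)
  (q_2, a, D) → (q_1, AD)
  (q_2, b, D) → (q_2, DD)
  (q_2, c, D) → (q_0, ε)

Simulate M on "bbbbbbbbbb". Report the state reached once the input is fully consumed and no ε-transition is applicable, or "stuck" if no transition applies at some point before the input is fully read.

(q_0, bbbbbbbbbb, Z) ⊢ (q_2, bbbbbbbbb, AZ) ⊢ (q_0, bbbbbbbbb, Z) ⊢ (q_2, bbbbbbbb, AZ) ⊢ (q_0, bbbbbbbb, Z) ⊢ (q_2, bbbbbbb, AZ) ⊢ (q_0, bbbbbbb, Z) ⊢ (q_2, bbbbbb, AZ) ⊢ (q_0, bbbbbb, Z) ⊢ (q_2, bbbbb, AZ) ⊢ (q_0, bbbbb, Z) ⊢ (q_2, bbbb, AZ) ⊢ (q_0, bbbb, Z) ⊢ (q_2, bbb, AZ) ⊢ (q_0, bbb, Z) ⊢ (q_2, bb, AZ) ⊢ (q_0, bb, Z) ⊢ (q_2, b, AZ) ⊢ (q_0, b, Z) ⊢ (q_2, ε, AZ) ⊢ (q_0, ε, Z)
All input consumed; M is in state q_0.

q_0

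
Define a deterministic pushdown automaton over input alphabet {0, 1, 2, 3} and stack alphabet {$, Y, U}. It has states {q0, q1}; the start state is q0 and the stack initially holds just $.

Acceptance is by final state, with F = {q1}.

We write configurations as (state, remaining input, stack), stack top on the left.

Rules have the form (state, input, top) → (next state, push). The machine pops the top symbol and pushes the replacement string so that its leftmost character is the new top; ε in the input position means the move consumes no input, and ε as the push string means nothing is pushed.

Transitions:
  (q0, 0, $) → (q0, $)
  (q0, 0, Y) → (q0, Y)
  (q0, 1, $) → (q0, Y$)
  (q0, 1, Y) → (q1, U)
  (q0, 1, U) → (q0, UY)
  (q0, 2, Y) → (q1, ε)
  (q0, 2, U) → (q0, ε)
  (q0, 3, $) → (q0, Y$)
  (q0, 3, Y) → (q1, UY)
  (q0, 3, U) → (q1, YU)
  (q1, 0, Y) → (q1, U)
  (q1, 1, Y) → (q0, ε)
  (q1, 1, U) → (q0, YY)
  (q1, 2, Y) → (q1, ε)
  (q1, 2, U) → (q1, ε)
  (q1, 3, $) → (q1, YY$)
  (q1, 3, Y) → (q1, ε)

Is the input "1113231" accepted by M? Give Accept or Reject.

(q0, 1113231, $)
  read 1, top $: go to q0, push Y$ → (q0, 113231, Y$)
  read 1, top Y: go to q1, push U → (q1, 13231, U$)
  read 1, top U: go to q0, push YY → (q0, 3231, YY$)
  read 3, top Y: go to q1, push UY → (q1, 231, UYY$)
  read 2, top U: go to q1, push ε → (q1, 31, YY$)
  read 3, top Y: go to q1, push ε → (q1, 1, Y$)
  read 1, top Y: go to q0, push ε → (q0, ε, $)
All input consumed; state q0 ∉ F and no further ε-move applies.

Reject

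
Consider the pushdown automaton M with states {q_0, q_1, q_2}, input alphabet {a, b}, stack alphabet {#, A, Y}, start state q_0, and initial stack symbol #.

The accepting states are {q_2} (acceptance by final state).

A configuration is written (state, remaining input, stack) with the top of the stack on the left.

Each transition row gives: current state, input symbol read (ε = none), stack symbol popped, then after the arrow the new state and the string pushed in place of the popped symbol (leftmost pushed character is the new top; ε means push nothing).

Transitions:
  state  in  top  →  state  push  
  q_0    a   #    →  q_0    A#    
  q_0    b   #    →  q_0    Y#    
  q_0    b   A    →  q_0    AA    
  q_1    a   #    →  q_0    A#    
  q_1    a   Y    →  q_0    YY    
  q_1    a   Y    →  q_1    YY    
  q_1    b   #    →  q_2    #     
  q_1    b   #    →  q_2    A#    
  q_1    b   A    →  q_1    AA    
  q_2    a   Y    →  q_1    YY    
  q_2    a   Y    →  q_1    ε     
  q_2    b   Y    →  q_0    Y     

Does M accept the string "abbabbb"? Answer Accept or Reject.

No computation consumes all input and reaches a final state.

Reject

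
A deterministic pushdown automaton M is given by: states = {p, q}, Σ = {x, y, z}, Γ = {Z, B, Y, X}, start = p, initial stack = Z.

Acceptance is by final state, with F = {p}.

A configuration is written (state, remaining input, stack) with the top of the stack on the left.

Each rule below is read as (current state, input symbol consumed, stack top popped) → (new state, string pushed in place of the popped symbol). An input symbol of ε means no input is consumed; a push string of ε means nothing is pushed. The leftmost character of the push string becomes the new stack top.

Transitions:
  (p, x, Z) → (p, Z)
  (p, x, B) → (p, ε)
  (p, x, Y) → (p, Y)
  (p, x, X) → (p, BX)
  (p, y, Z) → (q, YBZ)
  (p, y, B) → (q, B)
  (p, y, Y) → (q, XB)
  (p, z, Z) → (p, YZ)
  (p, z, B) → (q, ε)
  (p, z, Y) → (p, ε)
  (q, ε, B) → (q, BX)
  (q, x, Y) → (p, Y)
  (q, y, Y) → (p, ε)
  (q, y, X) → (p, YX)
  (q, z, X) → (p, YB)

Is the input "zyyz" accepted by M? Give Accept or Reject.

Accept

(p, zyyz, Z)
  read z, top Z: go to p, push YZ → (p, yyz, YZ)
  read y, top Y: go to q, push XB → (q, yz, XBZ)
  read y, top X: go to p, push YX → (p, z, YXBZ)
  read z, top Y: go to p, push ε → (p, ε, XBZ)
All input consumed; state p ∈ F.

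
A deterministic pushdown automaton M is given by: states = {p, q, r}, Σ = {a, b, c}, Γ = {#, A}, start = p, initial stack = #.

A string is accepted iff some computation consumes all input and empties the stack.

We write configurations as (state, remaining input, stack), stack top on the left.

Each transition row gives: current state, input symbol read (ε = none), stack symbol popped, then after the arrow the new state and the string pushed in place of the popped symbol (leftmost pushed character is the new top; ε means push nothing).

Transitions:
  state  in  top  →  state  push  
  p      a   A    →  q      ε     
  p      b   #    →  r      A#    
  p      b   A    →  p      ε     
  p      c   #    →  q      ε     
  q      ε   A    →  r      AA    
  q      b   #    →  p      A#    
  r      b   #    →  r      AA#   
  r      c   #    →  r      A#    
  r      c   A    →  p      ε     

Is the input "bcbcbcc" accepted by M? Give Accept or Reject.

(p, bcbcbcc, #) ⊢ (r, cbcbcc, A#) ⊢ (p, bcbcc, #) ⊢ (r, cbcc, A#) ⊢ (p, bcc, #) ⊢ (r, cc, A#) ⊢ (p, c, #) ⊢ (q, ε, ε)
All input consumed and the stack is empty.

Accept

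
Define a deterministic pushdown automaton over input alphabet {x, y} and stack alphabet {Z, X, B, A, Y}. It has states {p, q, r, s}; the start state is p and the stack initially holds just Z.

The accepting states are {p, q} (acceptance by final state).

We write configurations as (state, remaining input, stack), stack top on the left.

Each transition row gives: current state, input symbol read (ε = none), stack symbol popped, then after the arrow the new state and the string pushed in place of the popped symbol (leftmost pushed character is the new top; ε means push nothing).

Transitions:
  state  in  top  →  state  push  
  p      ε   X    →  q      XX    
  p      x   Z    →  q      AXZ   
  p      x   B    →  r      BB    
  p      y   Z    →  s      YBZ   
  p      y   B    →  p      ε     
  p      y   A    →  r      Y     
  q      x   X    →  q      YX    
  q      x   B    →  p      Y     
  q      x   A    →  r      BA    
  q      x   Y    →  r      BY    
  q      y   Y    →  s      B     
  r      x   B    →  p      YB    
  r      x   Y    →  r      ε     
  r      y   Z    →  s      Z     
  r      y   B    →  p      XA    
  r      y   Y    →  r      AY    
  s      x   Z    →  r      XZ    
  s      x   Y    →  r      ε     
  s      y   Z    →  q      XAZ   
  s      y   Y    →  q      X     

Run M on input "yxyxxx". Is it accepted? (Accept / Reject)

Accept

(p, yxyxxx, Z) ⊢ (s, xyxxx, YBZ) ⊢ (r, yxxx, BZ) ⊢ (p, xxx, XAZ) ⊢ (q, xxx, XXAZ) ⊢ (q, xx, YXXAZ) ⊢ (r, x, BYXXAZ) ⊢ (p, ε, YBYXXAZ)
All input consumed; state p ∈ F.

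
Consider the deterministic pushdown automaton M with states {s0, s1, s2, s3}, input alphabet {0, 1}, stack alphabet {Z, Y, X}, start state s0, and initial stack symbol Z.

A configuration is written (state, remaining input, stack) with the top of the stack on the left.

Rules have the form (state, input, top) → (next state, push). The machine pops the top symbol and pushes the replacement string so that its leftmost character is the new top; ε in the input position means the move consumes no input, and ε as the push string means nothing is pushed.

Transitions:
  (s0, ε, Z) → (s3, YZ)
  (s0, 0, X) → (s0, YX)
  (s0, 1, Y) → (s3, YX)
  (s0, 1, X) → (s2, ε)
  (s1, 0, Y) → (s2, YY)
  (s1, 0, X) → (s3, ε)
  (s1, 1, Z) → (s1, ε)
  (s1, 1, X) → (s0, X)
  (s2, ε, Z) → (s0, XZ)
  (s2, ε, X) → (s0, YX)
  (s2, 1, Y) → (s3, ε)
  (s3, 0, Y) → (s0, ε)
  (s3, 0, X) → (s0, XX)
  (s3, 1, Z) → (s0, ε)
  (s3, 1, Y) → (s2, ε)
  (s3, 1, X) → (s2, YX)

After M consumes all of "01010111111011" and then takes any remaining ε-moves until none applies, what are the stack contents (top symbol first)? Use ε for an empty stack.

(s0, 01010111111011, Z)
  ε-move, top Z: go to s3, push YZ → (s3, 01010111111011, YZ)
  read 0, top Y: go to s0, push ε → (s0, 1010111111011, Z)
  ε-move, top Z: go to s3, push YZ → (s3, 1010111111011, YZ)
  read 1, top Y: go to s2, push ε → (s2, 010111111011, Z)
  ε-move, top Z: go to s0, push XZ → (s0, 010111111011, XZ)
  read 0, top X: go to s0, push YX → (s0, 10111111011, YXZ)
  read 1, top Y: go to s3, push YX → (s3, 0111111011, YXXZ)
  read 0, top Y: go to s0, push ε → (s0, 111111011, XXZ)
  read 1, top X: go to s2, push ε → (s2, 11111011, XZ)
  ε-move, top X: go to s0, push YX → (s0, 11111011, YXZ)
  read 1, top Y: go to s3, push YX → (s3, 1111011, YXXZ)
  read 1, top Y: go to s2, push ε → (s2, 111011, XXZ)
  ε-move, top X: go to s0, push YX → (s0, 111011, YXXZ)
  read 1, top Y: go to s3, push YX → (s3, 11011, YXXXZ)
  read 1, top Y: go to s2, push ε → (s2, 1011, XXXZ)
  ε-move, top X: go to s0, push YX → (s0, 1011, YXXXZ)
  read 1, top Y: go to s3, push YX → (s3, 011, YXXXXZ)
  read 0, top Y: go to s0, push ε → (s0, 11, XXXXZ)
  read 1, top X: go to s2, push ε → (s2, 1, XXXZ)
  ε-move, top X: go to s0, push YX → (s0, 1, YXXXZ)
  read 1, top Y: go to s3, push YX → (s3, ε, YXXXXZ)
All input consumed in state s3 with stack YXXXXZ.

YXXXXZ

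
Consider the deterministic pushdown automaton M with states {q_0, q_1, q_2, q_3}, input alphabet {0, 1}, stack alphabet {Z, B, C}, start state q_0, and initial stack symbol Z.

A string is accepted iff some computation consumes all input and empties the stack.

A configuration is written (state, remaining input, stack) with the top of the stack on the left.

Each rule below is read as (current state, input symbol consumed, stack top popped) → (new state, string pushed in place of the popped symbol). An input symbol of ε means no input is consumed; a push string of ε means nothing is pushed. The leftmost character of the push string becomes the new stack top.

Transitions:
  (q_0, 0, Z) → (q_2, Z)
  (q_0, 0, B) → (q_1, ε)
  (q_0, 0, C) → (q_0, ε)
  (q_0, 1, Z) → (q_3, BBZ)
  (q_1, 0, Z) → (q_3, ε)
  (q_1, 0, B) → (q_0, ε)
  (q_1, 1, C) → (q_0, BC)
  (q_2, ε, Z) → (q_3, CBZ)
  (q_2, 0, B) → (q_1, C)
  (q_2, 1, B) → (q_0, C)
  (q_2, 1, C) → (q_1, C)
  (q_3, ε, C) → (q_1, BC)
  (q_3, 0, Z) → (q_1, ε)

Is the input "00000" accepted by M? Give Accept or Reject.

Accept

(q_0, 00000, Z)
  read 0, top Z: go to q_2, push Z → (q_2, 0000, Z)
  ε-move, top Z: go to q_3, push CBZ → (q_3, 0000, CBZ)
  ε-move, top C: go to q_1, push BC → (q_1, 0000, BCBZ)
  read 0, top B: go to q_0, push ε → (q_0, 000, CBZ)
  read 0, top C: go to q_0, push ε → (q_0, 00, BZ)
  read 0, top B: go to q_1, push ε → (q_1, 0, Z)
  read 0, top Z: go to q_3, push ε → (q_3, ε, ε)
All input consumed and the stack is empty.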